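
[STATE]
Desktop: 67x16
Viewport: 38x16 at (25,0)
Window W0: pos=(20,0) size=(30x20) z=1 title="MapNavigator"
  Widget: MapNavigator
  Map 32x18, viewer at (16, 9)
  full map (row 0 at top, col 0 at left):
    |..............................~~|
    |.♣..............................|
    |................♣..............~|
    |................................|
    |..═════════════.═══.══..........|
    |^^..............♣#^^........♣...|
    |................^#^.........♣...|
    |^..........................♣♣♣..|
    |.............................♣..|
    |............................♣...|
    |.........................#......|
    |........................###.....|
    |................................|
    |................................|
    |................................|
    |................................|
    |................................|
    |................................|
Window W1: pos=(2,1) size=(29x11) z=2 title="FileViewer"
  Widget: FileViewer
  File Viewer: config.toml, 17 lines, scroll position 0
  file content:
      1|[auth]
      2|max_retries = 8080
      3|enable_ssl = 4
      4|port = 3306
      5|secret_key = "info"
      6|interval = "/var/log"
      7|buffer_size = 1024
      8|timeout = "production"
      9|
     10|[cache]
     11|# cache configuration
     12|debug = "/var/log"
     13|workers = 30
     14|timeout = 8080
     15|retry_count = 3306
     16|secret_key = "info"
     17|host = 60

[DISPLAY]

━━━━━━━━━━━━━━━━━━━━━━━━┓             
━━━━━┓tor               ┃             
     ┃──────────────────┨             
─────┨..................┃             
    ▲┃....♣.............┃             
    █┃..................┃             
    ░┃═══.═══.══........┃             
    ░┃....♣#^^........♣.┃             
    ░┃....^#^.........♣.┃             
    ░┃...............♣♣♣┃             
    ▼┃.................♣┃             
━━━━━┛....@...........♣.┃             
...................#....┃             
..................###...┃             
........................┃             
........................┃             


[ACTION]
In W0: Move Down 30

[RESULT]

━━━━━━━━━━━━━━━━━━━━━━━━┓             
━━━━━┓tor               ┃             
     ┃──────────────────┨             
─────┨................♣.┃             
    ▲┃.............#....┃             
    █┃............###...┃             
    ░┃..................┃             
    ░┃..................┃             
    ░┃..................┃             
    ░┃..................┃             
    ▼┃..................┃             
━━━━━┛....@.............┃             
                        ┃             
                        ┃             
                        ┃             
                        ┃             


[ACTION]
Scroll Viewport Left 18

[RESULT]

             ┏━━━━━━━━━━━━━━━━━━━━━━━━
━━━━━━━━━━━━━━━━━━━━━━━┓tor           
eViewer                ┃──────────────
───────────────────────┨..............
h]                    ▲┃.............#
retries = 8080        █┃............##
le_ssl = 4            ░┃..............
 = 3306               ░┃..............
et_key = "info"       ░┃..............
rval = "/var/log"     ░┃..............
er_size = 1024        ▼┃..............
━━━━━━━━━━━━━━━━━━━━━━━┛....@.........
             ┃                        
             ┃                        
             ┃                        
             ┃                        


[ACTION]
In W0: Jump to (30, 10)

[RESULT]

             ┏━━━━━━━━━━━━━━━━━━━━━━━━
━━━━━━━━━━━━━━━━━━━━━━━┓tor           
eViewer                ┃──────────────
───────────────────────┨.....~        
h]                    ▲┃......        
retries = 8080        █┃......        
le_ssl = 4            ░┃..♣...        
 = 3306               ░┃..♣...        
et_key = "info"       ░┃.♣♣♣..        
rval = "/var/log"     ░┃...♣..        
er_size = 1024        ▼┃..♣...        
━━━━━━━━━━━━━━━━━━━━━━━┛....@.        
             ┃........###.....        
             ┃................        
             ┃................        
             ┃................        


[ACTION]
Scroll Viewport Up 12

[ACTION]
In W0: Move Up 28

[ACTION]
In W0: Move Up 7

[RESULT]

             ┏━━━━━━━━━━━━━━━━━━━━━━━━
━━━━━━━━━━━━━━━━━━━━━━━┓tor           
eViewer                ┃──────────────
───────────────────────┨              
h]                    ▲┃              
retries = 8080        █┃              
le_ssl = 4            ░┃              
 = 3306               ░┃              
et_key = "info"       ░┃              
rval = "/var/log"     ░┃              
er_size = 1024        ▼┃              
━━━━━━━━━━━━━━━━━━━━━━━┛....@~        
             ┃................        
             ┃♣..............~        
             ┃................        
             ┃═══.══..........        


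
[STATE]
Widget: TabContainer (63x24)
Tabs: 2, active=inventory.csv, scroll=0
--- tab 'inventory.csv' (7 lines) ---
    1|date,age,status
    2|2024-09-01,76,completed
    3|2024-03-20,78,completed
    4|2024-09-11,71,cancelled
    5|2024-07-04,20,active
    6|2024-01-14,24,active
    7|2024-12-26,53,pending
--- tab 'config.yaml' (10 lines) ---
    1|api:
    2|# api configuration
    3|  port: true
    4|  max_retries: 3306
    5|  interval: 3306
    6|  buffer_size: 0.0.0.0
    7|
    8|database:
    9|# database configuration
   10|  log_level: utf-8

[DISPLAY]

[inventory.csv]│ config.yaml                                   
───────────────────────────────────────────────────────────────
date,age,status                                                
2024-09-01,76,completed                                        
2024-03-20,78,completed                                        
2024-09-11,71,cancelled                                        
2024-07-04,20,active                                           
2024-01-14,24,active                                           
2024-12-26,53,pending                                          
                                                               
                                                               
                                                               
                                                               
                                                               
                                                               
                                                               
                                                               
                                                               
                                                               
                                                               
                                                               
                                                               
                                                               
                                                               


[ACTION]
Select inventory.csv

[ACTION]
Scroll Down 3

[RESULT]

[inventory.csv]│ config.yaml                                   
───────────────────────────────────────────────────────────────
2024-09-11,71,cancelled                                        
2024-07-04,20,active                                           
2024-01-14,24,active                                           
2024-12-26,53,pending                                          
                                                               
                                                               
                                                               
                                                               
                                                               
                                                               
                                                               
                                                               
                                                               
                                                               
                                                               
                                                               
                                                               
                                                               
                                                               
                                                               
                                                               
                                                               


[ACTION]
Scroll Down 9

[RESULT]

[inventory.csv]│ config.yaml                                   
───────────────────────────────────────────────────────────────
2024-12-26,53,pending                                          
                                                               
                                                               
                                                               
                                                               
                                                               
                                                               
                                                               
                                                               
                                                               
                                                               
                                                               
                                                               
                                                               
                                                               
                                                               
                                                               
                                                               
                                                               
                                                               
                                                               
                                                               


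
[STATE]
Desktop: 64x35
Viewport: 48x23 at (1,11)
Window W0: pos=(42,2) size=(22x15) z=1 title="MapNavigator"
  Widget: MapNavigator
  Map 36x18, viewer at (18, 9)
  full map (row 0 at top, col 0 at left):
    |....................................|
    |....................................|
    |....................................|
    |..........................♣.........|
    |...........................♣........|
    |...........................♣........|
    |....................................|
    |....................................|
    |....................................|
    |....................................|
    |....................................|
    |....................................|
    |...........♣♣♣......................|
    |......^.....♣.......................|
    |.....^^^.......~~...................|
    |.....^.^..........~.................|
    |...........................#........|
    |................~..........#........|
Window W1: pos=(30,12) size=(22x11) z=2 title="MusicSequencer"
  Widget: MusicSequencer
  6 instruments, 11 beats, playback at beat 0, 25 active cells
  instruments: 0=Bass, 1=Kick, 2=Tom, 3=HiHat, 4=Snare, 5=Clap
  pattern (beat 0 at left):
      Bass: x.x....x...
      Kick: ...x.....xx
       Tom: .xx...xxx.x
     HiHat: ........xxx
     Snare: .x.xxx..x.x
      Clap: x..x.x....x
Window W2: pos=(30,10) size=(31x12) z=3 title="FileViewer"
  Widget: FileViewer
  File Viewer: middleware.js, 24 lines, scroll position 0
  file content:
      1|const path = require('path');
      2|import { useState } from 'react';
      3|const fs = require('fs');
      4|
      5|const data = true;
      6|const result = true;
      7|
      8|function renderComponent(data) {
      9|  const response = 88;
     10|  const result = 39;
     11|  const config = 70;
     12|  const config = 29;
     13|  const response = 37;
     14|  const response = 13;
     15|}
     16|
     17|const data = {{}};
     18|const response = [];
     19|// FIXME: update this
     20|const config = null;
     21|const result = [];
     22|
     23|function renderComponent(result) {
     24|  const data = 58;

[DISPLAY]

                             ┃ FileViewer       
                             ┠──────────────────
                             ┃const path = requi
                             ┃import { useState 
                             ┃const fs = require
                             ┃                  
                             ┃const data = true;
                             ┃const result = tru
                             ┃                  
                             ┃function renderCom
                             ┗━━━━━━━━━━━━━━━━━━
                             ┗━━━━━━━━━━━━━━━━━━
                                                
                                                
                                                
                                                
                                                
                                                
                                                
                                                
                                                
                                                
                                                


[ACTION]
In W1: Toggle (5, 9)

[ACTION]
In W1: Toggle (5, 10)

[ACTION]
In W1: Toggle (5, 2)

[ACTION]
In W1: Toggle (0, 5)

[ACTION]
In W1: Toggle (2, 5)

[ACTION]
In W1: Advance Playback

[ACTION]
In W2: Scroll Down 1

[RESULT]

                             ┃ FileViewer       
                             ┠──────────────────
                             ┃import { useState 
                             ┃const fs = require
                             ┃                  
                             ┃const data = true;
                             ┃const result = tru
                             ┃                  
                             ┃function renderCom
                             ┃  const response =
                             ┗━━━━━━━━━━━━━━━━━━
                             ┗━━━━━━━━━━━━━━━━━━
                                                
                                                
                                                
                                                
                                                
                                                
                                                
                                                
                                                
                                                
                                                


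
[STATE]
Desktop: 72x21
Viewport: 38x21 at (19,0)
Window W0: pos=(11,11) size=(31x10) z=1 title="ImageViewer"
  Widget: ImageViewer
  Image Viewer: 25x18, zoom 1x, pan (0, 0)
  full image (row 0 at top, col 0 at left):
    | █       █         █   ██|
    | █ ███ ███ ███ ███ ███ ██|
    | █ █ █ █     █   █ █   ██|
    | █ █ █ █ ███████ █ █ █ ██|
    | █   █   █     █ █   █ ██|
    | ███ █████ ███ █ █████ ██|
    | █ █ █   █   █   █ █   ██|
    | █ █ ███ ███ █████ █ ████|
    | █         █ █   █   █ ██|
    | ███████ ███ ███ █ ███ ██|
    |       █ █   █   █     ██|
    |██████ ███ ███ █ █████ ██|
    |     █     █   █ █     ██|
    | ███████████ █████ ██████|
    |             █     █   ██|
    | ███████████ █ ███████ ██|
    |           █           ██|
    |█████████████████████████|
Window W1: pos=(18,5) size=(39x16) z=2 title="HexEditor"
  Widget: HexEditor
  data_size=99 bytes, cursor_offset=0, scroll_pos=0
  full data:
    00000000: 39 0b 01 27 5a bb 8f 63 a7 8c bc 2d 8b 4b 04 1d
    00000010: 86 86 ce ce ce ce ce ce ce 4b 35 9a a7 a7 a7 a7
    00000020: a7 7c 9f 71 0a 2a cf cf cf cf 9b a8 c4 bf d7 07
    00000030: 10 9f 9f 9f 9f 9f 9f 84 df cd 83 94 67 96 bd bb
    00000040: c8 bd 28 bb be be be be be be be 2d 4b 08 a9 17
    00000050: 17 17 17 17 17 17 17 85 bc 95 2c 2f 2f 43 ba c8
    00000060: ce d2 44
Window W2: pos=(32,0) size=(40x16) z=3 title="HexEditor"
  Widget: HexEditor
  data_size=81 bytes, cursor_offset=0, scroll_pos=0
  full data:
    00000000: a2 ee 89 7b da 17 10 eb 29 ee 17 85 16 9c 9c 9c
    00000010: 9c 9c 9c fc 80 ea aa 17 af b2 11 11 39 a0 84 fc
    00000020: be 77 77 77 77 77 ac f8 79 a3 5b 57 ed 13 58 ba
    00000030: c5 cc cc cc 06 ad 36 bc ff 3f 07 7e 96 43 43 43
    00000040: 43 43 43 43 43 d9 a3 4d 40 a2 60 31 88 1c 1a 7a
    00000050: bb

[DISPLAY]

             ┏━━━━━━━━━━━━━━━━━━━━━━━━
             ┃ HexEditor              
             ┠────────────────────────
             ┃00000000  A2 ee 89 7b da
             ┃00000010  9c 9c 9c fc 80
━━━━━━━━━━━━━┃00000020  be 77 77 77 77
 HexEditor   ┃00000030  c5 cc cc cc 06
─────────────┃00000040  43 43 43 43 43
00000000  39 ┃00000050  bb            
00000010  86 ┃                        
00000020  a7 ┃                        
00000030  10 ┃                        
00000040  c8 ┃                        
00000050  17 ┃                        
00000060  ce ┃                        
             ┗━━━━━━━━━━━━━━━━━━━━━━━━
                                     ┃
                                     ┃
                                     ┃
                                     ┃
━━━━━━━━━━━━━━━━━━━━━━━━━━━━━━━━━━━━━┛


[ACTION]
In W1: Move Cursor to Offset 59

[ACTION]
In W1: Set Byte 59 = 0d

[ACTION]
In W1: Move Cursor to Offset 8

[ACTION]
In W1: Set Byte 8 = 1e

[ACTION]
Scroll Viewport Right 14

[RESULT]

━━━━━━━━━━━━━━━━━━━━━━━━━━━━━━━━━━━━━━
 HexEditor                            
──────────────────────────────────────
00000000  A2 ee 89 7b da 17 10 eb  29 
00000010  9c 9c 9c fc 80 ea aa 17  af 
00000020  be 77 77 77 77 77 ac f8  79 
00000030  c5 cc cc cc 06 ad 36 bc  ff 
00000040  43 43 43 43 43 d9 a3 4d  40 
00000050  bb                          
                                      
                                      
                                      
                                      
                                      
                                      
━━━━━━━━━━━━━━━━━━━━━━━━━━━━━━━━━━━━━━
                       ┃              
                       ┃              
                       ┃              
                       ┃              
━━━━━━━━━━━━━━━━━━━━━━━┛              


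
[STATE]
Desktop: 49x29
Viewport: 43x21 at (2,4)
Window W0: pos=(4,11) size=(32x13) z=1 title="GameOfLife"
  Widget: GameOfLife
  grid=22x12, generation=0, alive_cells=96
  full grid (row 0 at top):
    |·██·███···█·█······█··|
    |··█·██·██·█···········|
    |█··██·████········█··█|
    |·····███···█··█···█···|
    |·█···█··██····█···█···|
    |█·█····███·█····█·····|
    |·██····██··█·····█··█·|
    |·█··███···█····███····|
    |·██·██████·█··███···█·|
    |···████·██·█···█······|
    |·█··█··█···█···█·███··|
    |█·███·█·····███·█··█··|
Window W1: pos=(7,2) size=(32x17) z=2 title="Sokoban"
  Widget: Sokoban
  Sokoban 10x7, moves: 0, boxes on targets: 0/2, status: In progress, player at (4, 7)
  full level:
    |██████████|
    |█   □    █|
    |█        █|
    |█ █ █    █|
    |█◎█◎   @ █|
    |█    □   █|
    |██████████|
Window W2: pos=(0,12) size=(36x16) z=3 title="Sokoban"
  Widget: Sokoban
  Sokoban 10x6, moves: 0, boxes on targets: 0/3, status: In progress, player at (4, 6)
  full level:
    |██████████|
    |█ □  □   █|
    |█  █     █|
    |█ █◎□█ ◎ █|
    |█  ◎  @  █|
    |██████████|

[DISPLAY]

     ┠──────────────────────────────┨      
     ┃██████████                    ┃      
     ┃█   □    █                    ┃      
     ┃█        █                    ┃      
     ┃█ █ █    █                    ┃      
     ┃█◎█◎   @ █                    ┃      
     ┃█    □   █                    ┃      
  ┏━━┃██████████                    ┃      
━━━━━━━━━━━━━━━━━━━━━━━━━━━━━━━━━┓  ┃      
Sokoban                          ┃  ┃      
─────────────────────────────────┨  ┃      
█████████                        ┃  ┃      
 □  □   █                        ┃  ┃      
  █     █                        ┃  ┃      
 █◎□█ ◎ █                        ┃━━┛      
  ◎  @  █                        ┃         
█████████                        ┃         
oves: 0  0/3                     ┃         
                                 ┃         
                                 ┃         
                                 ┃         


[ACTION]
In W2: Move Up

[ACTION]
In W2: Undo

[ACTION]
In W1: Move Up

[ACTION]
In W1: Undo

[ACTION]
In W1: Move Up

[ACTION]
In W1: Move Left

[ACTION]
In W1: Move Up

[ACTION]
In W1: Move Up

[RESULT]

     ┠──────────────────────────────┨      
     ┃██████████                    ┃      
     ┃█   □ @  █                    ┃      
     ┃█        █                    ┃      
     ┃█ █ █    █                    ┃      
     ┃█◎█◎     █                    ┃      
     ┃█    □   █                    ┃      
  ┏━━┃██████████                    ┃      
━━━━━━━━━━━━━━━━━━━━━━━━━━━━━━━━━┓  ┃      
Sokoban                          ┃  ┃      
─────────────────────────────────┨  ┃      
█████████                        ┃  ┃      
 □  □   █                        ┃  ┃      
  █     █                        ┃  ┃      
 █◎□█ ◎ █                        ┃━━┛      
  ◎  @  █                        ┃         
█████████                        ┃         
oves: 0  0/3                     ┃         
                                 ┃         
                                 ┃         
                                 ┃         


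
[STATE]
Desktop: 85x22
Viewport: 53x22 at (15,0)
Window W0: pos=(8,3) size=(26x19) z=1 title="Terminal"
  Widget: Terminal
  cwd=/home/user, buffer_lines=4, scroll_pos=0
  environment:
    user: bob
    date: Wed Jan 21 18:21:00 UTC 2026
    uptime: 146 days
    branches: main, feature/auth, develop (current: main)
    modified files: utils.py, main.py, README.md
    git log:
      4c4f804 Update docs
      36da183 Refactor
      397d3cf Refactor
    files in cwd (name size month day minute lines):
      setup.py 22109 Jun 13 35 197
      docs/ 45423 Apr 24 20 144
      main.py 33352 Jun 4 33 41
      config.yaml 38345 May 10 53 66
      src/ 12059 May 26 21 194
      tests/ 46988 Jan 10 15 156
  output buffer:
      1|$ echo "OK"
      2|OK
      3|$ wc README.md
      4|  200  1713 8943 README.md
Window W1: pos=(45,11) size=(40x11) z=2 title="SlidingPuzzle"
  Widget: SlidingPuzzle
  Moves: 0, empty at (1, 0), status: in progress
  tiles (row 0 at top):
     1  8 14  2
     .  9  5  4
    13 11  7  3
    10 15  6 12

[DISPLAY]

                                                     
                                                     
                                                     
━━━━━━━━━━━━━━━━━━┓                                  
nal               ┃                                  
──────────────────┨                                  
 "OK"             ┃                                  
                  ┃                                  
EADME.md          ┃                                  
 1713 8943 README.┃                                  
                  ┃                                  
                  ┃           ┏━━━━━━━━━━━━━━━━━━━━━━
                  ┃           ┃ SlidingPuzzle        
                  ┃           ┠──────────────────────
                  ┃           ┃┌────┬────┬────┬────┐ 
                  ┃           ┃│  1 │  8 │ 14 │  2 │ 
                  ┃           ┃├────┼────┼────┼────┤ 
                  ┃           ┃│    │  9 │  5 │  4 │ 
                  ┃           ┃├────┼────┼────┼────┤ 
                  ┃           ┃│ 13 │ 11 │  7 │  3 │ 
                  ┃           ┃├────┼────┼────┼────┤ 
━━━━━━━━━━━━━━━━━━┛           ┗━━━━━━━━━━━━━━━━━━━━━━


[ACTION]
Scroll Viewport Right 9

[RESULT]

                                                     
                                                     
                                                     
━━━━━━━━━┓                                           
         ┃                                           
─────────┨                                           
         ┃                                           
         ┃                                           
         ┃                                           
3 README.┃                                           
         ┃                                           
         ┃           ┏━━━━━━━━━━━━━━━━━━━━━━━━━━━━━━━
         ┃           ┃ SlidingPuzzle                 
         ┃           ┠───────────────────────────────
         ┃           ┃┌────┬────┬────┬────┐          
         ┃           ┃│  1 │  8 │ 14 │  2 │          
         ┃           ┃├────┼────┼────┼────┤          
         ┃           ┃│    │  9 │  5 │  4 │          
         ┃           ┃├────┼────┼────┼────┤          
         ┃           ┃│ 13 │ 11 │  7 │  3 │          
         ┃           ┃├────┼────┼────┼────┤          
━━━━━━━━━┛           ┗━━━━━━━━━━━━━━━━━━━━━━━━━━━━━━━


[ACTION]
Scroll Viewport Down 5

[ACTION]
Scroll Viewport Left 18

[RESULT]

                                                     
                                                     
                                                     
  ┏━━━━━━━━━━━━━━━━━━━━━━━━┓                         
  ┃ Terminal               ┃                         
  ┠────────────────────────┨                         
  ┃$ echo "OK"             ┃                         
  ┃OK                      ┃                         
  ┃$ wc README.md          ┃                         
  ┃  200  1713 8943 README.┃                         
  ┃$ █                     ┃                         
  ┃                        ┃           ┏━━━━━━━━━━━━━
  ┃                        ┃           ┃ SlidingPuzzl
  ┃                        ┃           ┠─────────────
  ┃                        ┃           ┃┌────┬────┬──
  ┃                        ┃           ┃│  1 │  8 │ 1
  ┃                        ┃           ┃├────┼────┼──
  ┃                        ┃           ┃│    │  9 │  
  ┃                        ┃           ┃├────┼────┼──
  ┃                        ┃           ┃│ 13 │ 11 │  
  ┃                        ┃           ┃├────┼────┼──
  ┗━━━━━━━━━━━━━━━━━━━━━━━━┛           ┗━━━━━━━━━━━━━


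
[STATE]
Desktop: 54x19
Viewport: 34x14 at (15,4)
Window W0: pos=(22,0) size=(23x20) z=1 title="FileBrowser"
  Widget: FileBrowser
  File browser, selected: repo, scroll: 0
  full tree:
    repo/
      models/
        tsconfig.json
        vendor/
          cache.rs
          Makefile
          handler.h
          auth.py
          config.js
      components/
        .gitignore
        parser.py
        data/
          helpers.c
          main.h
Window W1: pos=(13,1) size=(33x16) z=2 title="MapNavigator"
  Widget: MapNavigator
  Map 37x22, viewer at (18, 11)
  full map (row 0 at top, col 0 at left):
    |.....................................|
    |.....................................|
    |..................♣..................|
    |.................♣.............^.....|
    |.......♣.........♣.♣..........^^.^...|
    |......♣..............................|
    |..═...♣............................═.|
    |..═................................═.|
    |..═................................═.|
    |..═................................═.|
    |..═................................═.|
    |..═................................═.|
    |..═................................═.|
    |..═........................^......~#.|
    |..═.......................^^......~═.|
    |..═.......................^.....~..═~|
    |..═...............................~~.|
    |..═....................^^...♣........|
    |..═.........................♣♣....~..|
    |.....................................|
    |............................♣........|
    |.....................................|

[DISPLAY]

..♣...........................┃   
..♣...........................┃   
..............................┃   
..............................┃   
..............................┃   
..............................┃   
..............@...............┃   
..............................┃   
.......................^......┃   
......................^^......┃   
......................^.....~.┃   
..............................┃   
━━━━━━━━━━━━━━━━━━━━━━━━━━━━━━┛   
       ┃                     ┃    


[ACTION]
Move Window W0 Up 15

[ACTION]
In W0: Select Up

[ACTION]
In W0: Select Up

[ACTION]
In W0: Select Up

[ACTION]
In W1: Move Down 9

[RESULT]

......................^^......┃   
......................^.....~.┃   
..............................┃   
...................^^...♣.....┃   
........................♣♣....┃   
..............................┃   
..............@.........♣.....┃   
..............................┃   
                              ┃   
                              ┃   
                              ┃   
                              ┃   
━━━━━━━━━━━━━━━━━━━━━━━━━━━━━━┛   
       ┃                     ┃    


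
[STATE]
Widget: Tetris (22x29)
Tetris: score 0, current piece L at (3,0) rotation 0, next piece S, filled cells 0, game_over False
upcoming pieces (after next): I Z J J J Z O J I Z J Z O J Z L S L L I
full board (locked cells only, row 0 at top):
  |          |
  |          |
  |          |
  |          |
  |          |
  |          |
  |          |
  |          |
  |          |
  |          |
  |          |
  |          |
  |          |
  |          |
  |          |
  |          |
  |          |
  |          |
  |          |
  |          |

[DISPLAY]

     ▒    │Next:      
   ▒▒▒    │ ░░        
          │░░         
          │           
          │           
          │           
          │Score:     
          │0          
          │           
          │           
          │           
          │           
          │           
          │           
          │           
          │           
          │           
          │           
          │           
          │           
          │           
          │           
          │           
          │           
          │           
          │           
          │           
          │           
          │           


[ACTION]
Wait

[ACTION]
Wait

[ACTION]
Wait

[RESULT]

          │Next:      
          │ ░░        
          │░░         
     ▒    │           
   ▒▒▒    │           
          │           
          │Score:     
          │0          
          │           
          │           
          │           
          │           
          │           
          │           
          │           
          │           
          │           
          │           
          │           
          │           
          │           
          │           
          │           
          │           
          │           
          │           
          │           
          │           
          │           


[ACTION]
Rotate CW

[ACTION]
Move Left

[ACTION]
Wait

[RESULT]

          │Next:      
          │ ░░        
          │░░         
          │           
  ▒       │           
  ▒       │           
  ▒▒      │Score:     
          │0          
          │           
          │           
          │           
          │           
          │           
          │           
          │           
          │           
          │           
          │           
          │           
          │           
          │           
          │           
          │           
          │           
          │           
          │           
          │           
          │           
          │           


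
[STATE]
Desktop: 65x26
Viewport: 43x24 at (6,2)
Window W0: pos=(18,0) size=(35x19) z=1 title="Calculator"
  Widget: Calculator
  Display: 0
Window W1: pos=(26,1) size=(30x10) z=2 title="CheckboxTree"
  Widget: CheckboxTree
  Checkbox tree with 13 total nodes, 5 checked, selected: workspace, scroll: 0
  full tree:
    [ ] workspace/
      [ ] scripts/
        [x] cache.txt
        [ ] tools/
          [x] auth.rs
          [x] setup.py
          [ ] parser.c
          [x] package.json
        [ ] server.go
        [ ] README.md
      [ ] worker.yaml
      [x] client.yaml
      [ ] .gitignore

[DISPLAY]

            ┠───────┃ CheckboxTree         
            ┃       ┠──────────────────────
            ┃┌───┬──┃>[-] workspace/       
            ┃│ 7 │ 8┃   [-] scripts/       
            ┃├───┼──┃     [x] cache.txt    
            ┃│ 4 │ 5┃     [-] tools/       
            ┃├───┼──┃       [x] auth.rs    
            ┃│ 1 │ 2┃       [x] setup.py   
            ┃├───┼──┗━━━━━━━━━━━━━━━━━━━━━━
            ┃│ 0 │ . │ = │ + │             
            ┃├───┼───┼───┼───┤             
            ┃│ C │ MC│ MR│ M+│             
            ┃└───┴───┴───┴───┘             
            ┃                              
            ┃                              
            ┃                              
            ┗━━━━━━━━━━━━━━━━━━━━━━━━━━━━━━
                                           
                                           
                                           
                                           
                                           
                                           
                                           


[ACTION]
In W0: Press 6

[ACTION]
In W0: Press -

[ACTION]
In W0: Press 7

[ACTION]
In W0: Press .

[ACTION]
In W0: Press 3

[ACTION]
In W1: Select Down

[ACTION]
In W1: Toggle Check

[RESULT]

            ┠───────┃ CheckboxTree         
            ┃       ┠──────────────────────
            ┃┌───┬──┃ [-] workspace/       
            ┃│ 7 │ 8┃>  [x] scripts/       
            ┃├───┼──┃     [x] cache.txt    
            ┃│ 4 │ 5┃     [x] tools/       
            ┃├───┼──┃       [x] auth.rs    
            ┃│ 1 │ 2┃       [x] setup.py   
            ┃├───┼──┗━━━━━━━━━━━━━━━━━━━━━━
            ┃│ 0 │ . │ = │ + │             
            ┃├───┼───┼───┼───┤             
            ┃│ C │ MC│ MR│ M+│             
            ┃└───┴───┴───┴───┘             
            ┃                              
            ┃                              
            ┃                              
            ┗━━━━━━━━━━━━━━━━━━━━━━━━━━━━━━
                                           
                                           
                                           
                                           
                                           
                                           
                                           
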